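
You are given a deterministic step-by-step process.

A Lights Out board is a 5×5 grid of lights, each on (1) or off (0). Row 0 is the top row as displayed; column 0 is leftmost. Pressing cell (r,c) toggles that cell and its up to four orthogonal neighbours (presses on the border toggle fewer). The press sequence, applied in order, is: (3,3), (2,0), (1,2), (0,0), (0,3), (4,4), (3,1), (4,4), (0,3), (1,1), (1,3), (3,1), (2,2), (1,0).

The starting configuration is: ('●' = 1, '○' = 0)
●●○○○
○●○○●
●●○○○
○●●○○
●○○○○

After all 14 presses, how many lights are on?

k=0  ●●○○○
○●○○●
●●○○○
○●●○○
●○○○○
k=1  ●●○○○
○●○○●
●●○●○
○●○●●
●○○●○
k=2  ●●○○○
●●○○●
○○○●○
●●○●●
●○○●○
k=3  ●●●○○
●○●●●
○○●●○
●●○●●
●○○●○
k=4  ○○●○○
○○●●●
○○●●○
●●○●●
●○○●○
k=5  ○○○●●
○○●○●
○○●●○
●●○●●
●○○●○
k=6  ○○○●●
○○●○●
○○●●○
●●○●○
●○○○●
k=7  ○○○●●
○○●○●
○●●●○
○○●●○
●●○○●
k=8  ○○○●●
○○●○●
○●●●○
○○●●●
●●○●○
k=9  ○○●○○
○○●●●
○●●●○
○○●●●
●●○●○
k=10  ○●●○○
●●○●●
○○●●○
○○●●●
●●○●○
k=11  ○●●●○
●●●○○
○○●○○
○○●●●
●●○●○
k=12  ○●●●○
●●●○○
○●●○○
●●○●●
●○○●○
k=13  ○●●●○
●●○○○
○○○●○
●●●●●
●○○●○
k=14  ●●●●○
○○○○○
●○○●○
●●●●●
●○○●○

13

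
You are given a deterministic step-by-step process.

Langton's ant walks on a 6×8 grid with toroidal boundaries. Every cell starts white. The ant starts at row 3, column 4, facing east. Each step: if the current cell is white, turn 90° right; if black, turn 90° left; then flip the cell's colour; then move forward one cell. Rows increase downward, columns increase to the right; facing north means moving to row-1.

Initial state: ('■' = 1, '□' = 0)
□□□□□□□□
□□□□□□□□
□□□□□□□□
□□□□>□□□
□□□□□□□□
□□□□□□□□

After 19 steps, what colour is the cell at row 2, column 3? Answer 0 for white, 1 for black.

1

t=0: □□□□□□□□
□□□□□□□□
□□□□□□□□
□□□□>□□□
□□□□□□□□
□□□□□□□□
t=1: □□□□□□□□
□□□□□□□□
□□□□□□□□
□□□□■□□□
□□□□v□□□
□□□□□□□□
t=2: □□□□□□□□
□□□□□□□□
□□□□□□□□
□□□□■□□□
□□□<■□□□
□□□□□□□□
t=3: □□□□□□□□
□□□□□□□□
□□□□□□□□
□□□^■□□□
□□□■■□□□
□□□□□□□□
t=4: □□□□□□□□
□□□□□□□□
□□□□□□□□
□□□■>□□□
□□□■■□□□
□□□□□□□□
t=5: □□□□□□□□
□□□□□□□□
□□□□^□□□
□□□■□□□□
□□□■■□□□
□□□□□□□□
t=6: □□□□□□□□
□□□□□□□□
□□□□■>□□
□□□■□□□□
□□□■■□□□
□□□□□□□□
t=7: □□□□□□□□
□□□□□□□□
□□□□■■□□
□□□■□v□□
□□□■■□□□
□□□□□□□□
t=8: □□□□□□□□
□□□□□□□□
□□□□■■□□
□□□■<■□□
□□□■■□□□
□□□□□□□□
t=9: □□□□□□□□
□□□□□□□□
□□□□^■□□
□□□■■■□□
□□□■■□□□
□□□□□□□□
t=10: □□□□□□□□
□□□□□□□□
□□□<□■□□
□□□■■■□□
□□□■■□□□
□□□□□□□□
t=11: □□□□□□□□
□□□^□□□□
□□□■□■□□
□□□■■■□□
□□□■■□□□
□□□□□□□□
t=12: □□□□□□□□
□□□■>□□□
□□□■□■□□
□□□■■■□□
□□□■■□□□
□□□□□□□□
t=13: □□□□□□□□
□□□■■□□□
□□□■v■□□
□□□■■■□□
□□□■■□□□
□□□□□□□□
t=14: □□□□□□□□
□□□■■□□□
□□□<■■□□
□□□■■■□□
□□□■■□□□
□□□□□□□□
t=15: □□□□□□□□
□□□■■□□□
□□□□■■□□
□□□v■■□□
□□□■■□□□
□□□□□□□□
t=16: □□□□□□□□
□□□■■□□□
□□□□■■□□
□□□□>■□□
□□□■■□□□
□□□□□□□□
t=17: □□□□□□□□
□□□■■□□□
□□□□^■□□
□□□□□■□□
□□□■■□□□
□□□□□□□□
t=18: □□□□□□□□
□□□■■□□□
□□□<□■□□
□□□□□■□□
□□□■■□□□
□□□□□□□□
t=19: □□□□□□□□
□□□^■□□□
□□□■□■□□
□□□□□■□□
□□□■■□□□
□□□□□□□□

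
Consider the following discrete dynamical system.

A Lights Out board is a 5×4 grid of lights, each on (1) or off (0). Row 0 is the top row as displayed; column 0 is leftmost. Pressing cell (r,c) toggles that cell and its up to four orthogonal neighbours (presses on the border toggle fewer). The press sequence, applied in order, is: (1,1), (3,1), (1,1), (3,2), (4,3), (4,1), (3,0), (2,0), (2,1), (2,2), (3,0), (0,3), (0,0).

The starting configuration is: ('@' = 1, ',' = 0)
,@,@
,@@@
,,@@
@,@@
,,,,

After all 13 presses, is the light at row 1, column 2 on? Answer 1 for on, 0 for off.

0

gen 0: ,@,@
,@@@
,,@@
@,@@
,,,,
gen 1: ,,,@
@,,@
,@@@
@,@@
,,,,
gen 2: ,,,@
@,,@
,,@@
,@,@
,@,,
gen 3: ,@,@
,@@@
,@@@
,@,@
,@,,
gen 4: ,@,@
,@@@
,@,@
,,@,
,@@,
gen 5: ,@,@
,@@@
,@,@
,,@@
,@,@
gen 6: ,@,@
,@@@
,@,@
,@@@
@,@@
gen 7: ,@,@
,@@@
@@,@
@,@@
,,@@
gen 8: ,@,@
@@@@
,,,@
,,@@
,,@@
gen 9: ,@,@
@,@@
@@@@
,@@@
,,@@
gen 10: ,@,@
@,,@
@,,,
,@,@
,,@@
gen 11: ,@,@
@,,@
,,,,
@,,@
@,@@
gen 12: ,@@,
@,,,
,,,,
@,,@
@,@@
gen 13: @,@,
,,,,
,,,,
@,,@
@,@@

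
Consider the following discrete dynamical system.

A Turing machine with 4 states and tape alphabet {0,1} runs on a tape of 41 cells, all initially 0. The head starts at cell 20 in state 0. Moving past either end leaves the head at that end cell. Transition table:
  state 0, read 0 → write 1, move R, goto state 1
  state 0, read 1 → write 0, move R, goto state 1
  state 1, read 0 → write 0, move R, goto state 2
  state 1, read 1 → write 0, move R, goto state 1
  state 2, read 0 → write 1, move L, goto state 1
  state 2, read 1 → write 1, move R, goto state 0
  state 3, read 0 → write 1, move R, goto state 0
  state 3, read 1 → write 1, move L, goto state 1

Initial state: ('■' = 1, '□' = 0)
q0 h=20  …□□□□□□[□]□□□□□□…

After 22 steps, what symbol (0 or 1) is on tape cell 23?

1

t=0: q0 h=20  …□□□□□□[□]□□□□□□…
t=1: q1 h=21  …□□□□□■[□]□□□□□□…
t=2: q2 h=22  …□□□□■□[□]□□□□□□…
t=3: q1 h=21  …□□□□□■[□]■□□□□□…
t=4: q2 h=22  …□□□□■□[■]□□□□□□…
t=5: q0 h=23  …□□□■□■[□]□□□□□□…
t=6: q1 h=24  …□□■□■■[□]□□□□□□…
t=7: q2 h=25  …□■□■■□[□]□□□□□□…
t=8: q1 h=24  …□□■□■■[□]■□□□□□…
t=9: q2 h=25  …□■□■■□[■]□□□□□□…
t=10: q0 h=26  …■□■■□■[□]□□□□□□…
t=11: q1 h=27  …□■■□■■[□]□□□□□□…
t=12: q2 h=28  …■■□■■□[□]□□□□□□…
t=13: q1 h=27  …□■■□■■[□]■□□□□□…
t=14: q2 h=28  …■■□■■□[■]□□□□□□…
t=15: q0 h=29  …■□■■□■[□]□□□□□□…
t=16: q1 h=30  …□■■□■■[□]□□□□□□…
t=17: q2 h=31  …■■□■■□[□]□□□□□□…
t=18: q1 h=30  …□■■□■■[□]■□□□□□…
t=19: q2 h=31  …■■□■■□[■]□□□□□□…
t=20: q0 h=32  …■□■■□■[□]□□□□□□…
t=21: q1 h=33  …□■■□■■[□]□□□□□□…
t=22: q2 h=34  …■■□■■□[□]□□□□□□|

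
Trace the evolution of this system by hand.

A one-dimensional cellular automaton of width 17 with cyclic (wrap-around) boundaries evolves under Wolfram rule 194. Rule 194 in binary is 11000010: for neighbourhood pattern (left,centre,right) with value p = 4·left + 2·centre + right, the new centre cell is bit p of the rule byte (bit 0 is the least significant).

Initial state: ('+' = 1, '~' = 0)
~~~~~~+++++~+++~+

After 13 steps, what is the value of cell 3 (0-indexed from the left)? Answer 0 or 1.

step 0: ~~~~~~+++++~+++~+
step 1: ~~~~~+~++++~~++~~
step 2: ~~~~+~~~+++~+~+~~
step 3: ~~~+~~~+~++~~~~~~
step 4: ~~+~~~+~~~+~~~~~~
step 5: ~+~~~+~~~+~~~~~~~
step 6: +~~~+~~~+~~~~~~~~
step 7: ~~~+~~~+~~~~~~~~+
step 8: ~~+~~~+~~~~~~~~+~
step 9: ~+~~~+~~~~~~~~+~~
step 10: +~~~+~~~~~~~~+~~~
step 11: ~~~+~~~~~~~~+~~~+
step 12: ~~+~~~~~~~~+~~~+~
step 13: ~+~~~~~~~~+~~~+~~

0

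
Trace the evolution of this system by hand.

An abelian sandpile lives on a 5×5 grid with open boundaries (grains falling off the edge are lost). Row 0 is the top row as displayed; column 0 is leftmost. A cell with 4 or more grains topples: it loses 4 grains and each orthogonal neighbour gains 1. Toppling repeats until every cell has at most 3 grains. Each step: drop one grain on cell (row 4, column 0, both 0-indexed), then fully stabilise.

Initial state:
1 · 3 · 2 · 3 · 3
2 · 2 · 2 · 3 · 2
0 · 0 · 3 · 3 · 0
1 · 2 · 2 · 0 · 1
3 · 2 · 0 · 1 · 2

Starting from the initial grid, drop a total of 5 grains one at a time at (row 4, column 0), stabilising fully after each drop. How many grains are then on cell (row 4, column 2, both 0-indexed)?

gen 0: 1 · 3 · 2 · 3 · 3
2 · 2 · 2 · 3 · 2
0 · 0 · 3 · 3 · 0
1 · 2 · 2 · 0 · 1
3 · 2 · 0 · 1 · 2
gen 1: 1 · 3 · 2 · 3 · 3
2 · 2 · 2 · 3 · 2
0 · 0 · 3 · 3 · 0
2 · 2 · 2 · 0 · 1
0 · 3 · 0 · 1 · 2
gen 2: 1 · 3 · 2 · 3 · 3
2 · 2 · 2 · 3 · 2
0 · 0 · 3 · 3 · 0
2 · 2 · 2 · 0 · 1
1 · 3 · 0 · 1 · 2
gen 3: 1 · 3 · 2 · 3 · 3
2 · 2 · 2 · 3 · 2
0 · 0 · 3 · 3 · 0
2 · 2 · 2 · 0 · 1
2 · 3 · 0 · 1 · 2
gen 4: 1 · 3 · 2 · 3 · 3
2 · 2 · 2 · 3 · 2
0 · 0 · 3 · 3 · 0
2 · 2 · 2 · 0 · 1
3 · 3 · 0 · 1 · 2
gen 5: 1 · 3 · 2 · 3 · 3
2 · 2 · 2 · 3 · 2
0 · 0 · 3 · 3 · 0
3 · 3 · 2 · 0 · 1
1 · 0 · 1 · 1 · 2

1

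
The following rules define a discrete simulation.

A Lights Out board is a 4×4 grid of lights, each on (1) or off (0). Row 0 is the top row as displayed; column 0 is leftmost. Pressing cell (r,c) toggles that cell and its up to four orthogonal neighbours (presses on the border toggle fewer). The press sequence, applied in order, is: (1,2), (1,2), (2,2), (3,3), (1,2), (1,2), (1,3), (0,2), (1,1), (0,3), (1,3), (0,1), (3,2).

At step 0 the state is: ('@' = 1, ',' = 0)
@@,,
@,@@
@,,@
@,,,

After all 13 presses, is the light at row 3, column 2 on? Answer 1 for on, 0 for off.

1

step 0: @@,,
@,@@
@,,@
@,,,
step 1: @@@,
@@,,
@,@@
@,,,
step 2: @@,,
@,@@
@,,@
@,,,
step 3: @@,,
@,,@
@@@,
@,@,
step 4: @@,,
@,,@
@@@@
@,,@
step 5: @@@,
@@@,
@@,@
@,,@
step 6: @@,,
@,,@
@@@@
@,,@
step 7: @@,@
@,@,
@@@,
@,,@
step 8: @,@,
@,,,
@@@,
@,,@
step 9: @@@,
,@@,
@,@,
@,,@
step 10: @@,@
,@@@
@,@,
@,,@
step 11: @@,,
,@,,
@,@@
@,,@
step 12: ,,@,
,,,,
@,@@
@,,@
step 13: ,,@,
,,,,
@,,@
@@@,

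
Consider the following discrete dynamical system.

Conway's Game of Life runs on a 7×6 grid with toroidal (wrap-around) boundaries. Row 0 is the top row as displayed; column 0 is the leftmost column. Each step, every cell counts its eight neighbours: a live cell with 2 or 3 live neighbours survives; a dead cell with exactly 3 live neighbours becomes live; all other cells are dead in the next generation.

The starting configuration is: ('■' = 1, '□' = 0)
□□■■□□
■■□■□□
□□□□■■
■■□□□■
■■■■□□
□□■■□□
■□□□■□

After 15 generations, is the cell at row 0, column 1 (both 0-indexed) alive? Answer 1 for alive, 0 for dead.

step 0: □□■■□□
■■□■□□
□□□□■■
■■□□□■
■■■■□□
□□■■□□
■□□□■□
step 1: ■□■■■■
■■□■□■
□□■□■□
□□□■□□
□□□■■■
■□□□■■
□■□□■□
step 2: □□□□□□
□□□□□□
■■■□■■
□□■□□■
■□□■□□
■□□□□□
□■■□□□
step 3: □□□□□□
■■□□□■
■■■■■■
□□■□□□
■■□□□■
■□■□□□
□■□□□□
step 4: □■□□□□
□□□■□□
□□□■■□
□□□□□□
■□■□□■
□□■□□■
□■□□□□
step 5: □□■□□□
□□■■■□
□□□■■□
□□□■■■
■■□□□■
□□■□□■
■■■□□□
step 6: □□□□□□
□□■□■□
□□□□□□
□□■■□□
□■■■□□
□□■□□■
■□■■□□
step 7: □■■□□□
□□□□□□
□□■□□□
□■□■□□
□■□□■□
■□□□■□
□■■■□□
step 8: □■□■□□
□■■□□□
□□■□□□
□■□■□□
■■■■■■
■□□□■■
■□□■□□
step 9: ■■□■□□
□■□■□□
□□□■□□
□□□□□■
□□□□□□
□□□□□□
■■■■□□
step 10: □□□■■□
■■□■■□
□□■□■□
□□□□□□
□□□□□□
□■■□□□
■□□■□□
step 11: ■■□□□□
□■□□□□
□■■□■■
□□□□□□
□□□□□□
□■■□□□
□■□■■□
step 12: ■■□□□□
□□□□□■
■■■□□□
□□□□□□
□□□□□□
□■■■□□
□□□■□□
step 13: ■□□□□□
□□■□□■
■■□□□□
□■□□□□
□□■□□□
□□■■□□
■□□■□□
step 14: ■■□□□■
□□□□□■
■■■□□□
■■■□□□
□■■■□□
□■■■□□
□■■■□□
step 15: □■□□■■
□□■□□■
□□■□□■
□□□□□□
□□□□□□
■□□□■□
□□□■■□

1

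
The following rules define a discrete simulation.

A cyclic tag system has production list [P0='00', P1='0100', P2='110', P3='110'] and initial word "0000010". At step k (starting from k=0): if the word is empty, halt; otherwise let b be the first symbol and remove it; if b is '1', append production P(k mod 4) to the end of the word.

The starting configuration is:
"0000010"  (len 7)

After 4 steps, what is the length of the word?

3

k=0  "0000010"  (len 7)
k=1  "000010"  (len 6)
k=2  "00010"  (len 5)
k=3  "0010"  (len 4)
k=4  "010"  (len 3)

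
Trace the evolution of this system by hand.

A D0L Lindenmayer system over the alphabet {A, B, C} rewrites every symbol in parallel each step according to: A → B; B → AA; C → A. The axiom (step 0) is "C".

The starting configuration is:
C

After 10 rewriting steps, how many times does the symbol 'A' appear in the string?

0

step 0: C
step 1: A
step 2: B
step 3: AA
step 4: BB
step 5: AAAA
step 6: BBBB
step 7: AAAAAAAA
step 8: BBBBBBBB
step 9: AAAAAAAAAAAAAAAA
step 10: BBBBBBBBBBBBBBBB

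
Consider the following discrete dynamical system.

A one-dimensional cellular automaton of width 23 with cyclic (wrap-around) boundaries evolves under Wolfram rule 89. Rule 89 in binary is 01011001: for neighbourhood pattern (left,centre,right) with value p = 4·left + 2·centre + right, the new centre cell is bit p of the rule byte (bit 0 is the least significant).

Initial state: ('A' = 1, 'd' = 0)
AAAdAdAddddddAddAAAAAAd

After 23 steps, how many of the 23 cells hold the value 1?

13

step 0: AAAdAdAddddddAddAAAAAAd
step 1: AdAddddAAAAAddAdAddddAd
step 2: dddAAAdAdddAAddddAAAddd
step 3: AAdAdAddAAdAAAAAdAdAAAA
step 4: dAddddAdAAdAdddAdddAddd
step 5: ddAAAdddAAddAAddAAddAAA
step 6: AdAdAAAdAAAdAAAdAAAdAdA
step 7: AdddAdAdAdAdAdAdAdAdddA
step 8: AAAddddddddddddddddAAdA
step 9: ddAAAAAAAAAAAAAAAAdAAdA
step 10: AdAddddddddddddddAdAAdd
step 11: dddAAAAAAAAAAAAAdddAAAd
step 12: AAdAdddddddddddAAAdAdAA
step 13: dAddAAAAAAAAAAdAdAdddAd
step 14: ddAdAddddddddAddddAAddA
step 15: AddddAAAAAAAddAAAdAAAdd
step 16: dAAAdAdddddAAdAdAdAdAAd
step 17: dAdAddAAAAdAAdddddddAAA
step 18: ddddAdAddAdAAAAAAAAdAdA
step 19: AAAddddAdddAddddddAdddd
step 20: AdAAAAddAAddAAAAAddAAAd
step 21: ddAddAAdAAAdAdddAAdAdAd
step 22: AddAdAAdAdAddAAdAAddddA
step 23: AAdddAAddddAdAAdAAAAAdA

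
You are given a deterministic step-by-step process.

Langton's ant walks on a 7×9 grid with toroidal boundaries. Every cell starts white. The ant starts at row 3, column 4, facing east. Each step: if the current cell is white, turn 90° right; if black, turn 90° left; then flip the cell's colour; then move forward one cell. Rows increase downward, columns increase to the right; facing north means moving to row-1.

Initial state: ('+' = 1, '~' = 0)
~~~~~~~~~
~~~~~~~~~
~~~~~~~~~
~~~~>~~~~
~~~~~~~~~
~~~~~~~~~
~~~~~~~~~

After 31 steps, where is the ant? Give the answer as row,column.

step 0: ~~~~~~~~~
~~~~~~~~~
~~~~~~~~~
~~~~>~~~~
~~~~~~~~~
~~~~~~~~~
~~~~~~~~~
step 1: ~~~~~~~~~
~~~~~~~~~
~~~~~~~~~
~~~~+~~~~
~~~~v~~~~
~~~~~~~~~
~~~~~~~~~
step 2: ~~~~~~~~~
~~~~~~~~~
~~~~~~~~~
~~~~+~~~~
~~~<+~~~~
~~~~~~~~~
~~~~~~~~~
step 3: ~~~~~~~~~
~~~~~~~~~
~~~~~~~~~
~~~^+~~~~
~~~++~~~~
~~~~~~~~~
~~~~~~~~~
step 4: ~~~~~~~~~
~~~~~~~~~
~~~~~~~~~
~~~+>~~~~
~~~++~~~~
~~~~~~~~~
~~~~~~~~~
step 5: ~~~~~~~~~
~~~~~~~~~
~~~~^~~~~
~~~+~~~~~
~~~++~~~~
~~~~~~~~~
~~~~~~~~~
step 6: ~~~~~~~~~
~~~~~~~~~
~~~~+>~~~
~~~+~~~~~
~~~++~~~~
~~~~~~~~~
~~~~~~~~~
step 7: ~~~~~~~~~
~~~~~~~~~
~~~~++~~~
~~~+~v~~~
~~~++~~~~
~~~~~~~~~
~~~~~~~~~
step 8: ~~~~~~~~~
~~~~~~~~~
~~~~++~~~
~~~+<+~~~
~~~++~~~~
~~~~~~~~~
~~~~~~~~~
step 9: ~~~~~~~~~
~~~~~~~~~
~~~~^+~~~
~~~+++~~~
~~~++~~~~
~~~~~~~~~
~~~~~~~~~
step 10: ~~~~~~~~~
~~~~~~~~~
~~~<~+~~~
~~~+++~~~
~~~++~~~~
~~~~~~~~~
~~~~~~~~~
step 11: ~~~~~~~~~
~~~^~~~~~
~~~+~+~~~
~~~+++~~~
~~~++~~~~
~~~~~~~~~
~~~~~~~~~
step 12: ~~~~~~~~~
~~~+>~~~~
~~~+~+~~~
~~~+++~~~
~~~++~~~~
~~~~~~~~~
~~~~~~~~~
step 13: ~~~~~~~~~
~~~++~~~~
~~~+v+~~~
~~~+++~~~
~~~++~~~~
~~~~~~~~~
~~~~~~~~~
step 14: ~~~~~~~~~
~~~++~~~~
~~~<++~~~
~~~+++~~~
~~~++~~~~
~~~~~~~~~
~~~~~~~~~
step 15: ~~~~~~~~~
~~~++~~~~
~~~~++~~~
~~~v++~~~
~~~++~~~~
~~~~~~~~~
~~~~~~~~~
step 16: ~~~~~~~~~
~~~++~~~~
~~~~++~~~
~~~~>+~~~
~~~++~~~~
~~~~~~~~~
~~~~~~~~~
step 17: ~~~~~~~~~
~~~++~~~~
~~~~^+~~~
~~~~~+~~~
~~~++~~~~
~~~~~~~~~
~~~~~~~~~
step 18: ~~~~~~~~~
~~~++~~~~
~~~<~+~~~
~~~~~+~~~
~~~++~~~~
~~~~~~~~~
~~~~~~~~~
step 19: ~~~~~~~~~
~~~^+~~~~
~~~+~+~~~
~~~~~+~~~
~~~++~~~~
~~~~~~~~~
~~~~~~~~~
step 20: ~~~~~~~~~
~~<~+~~~~
~~~+~+~~~
~~~~~+~~~
~~~++~~~~
~~~~~~~~~
~~~~~~~~~
step 21: ~~^~~~~~~
~~+~+~~~~
~~~+~+~~~
~~~~~+~~~
~~~++~~~~
~~~~~~~~~
~~~~~~~~~
step 22: ~~+>~~~~~
~~+~+~~~~
~~~+~+~~~
~~~~~+~~~
~~~++~~~~
~~~~~~~~~
~~~~~~~~~
step 23: ~~++~~~~~
~~+v+~~~~
~~~+~+~~~
~~~~~+~~~
~~~++~~~~
~~~~~~~~~
~~~~~~~~~
step 24: ~~++~~~~~
~~<++~~~~
~~~+~+~~~
~~~~~+~~~
~~~++~~~~
~~~~~~~~~
~~~~~~~~~
step 25: ~~++~~~~~
~~~++~~~~
~~v+~+~~~
~~~~~+~~~
~~~++~~~~
~~~~~~~~~
~~~~~~~~~
step 26: ~~++~~~~~
~~~++~~~~
~<++~+~~~
~~~~~+~~~
~~~++~~~~
~~~~~~~~~
~~~~~~~~~
step 27: ~~++~~~~~
~^~++~~~~
~+++~+~~~
~~~~~+~~~
~~~++~~~~
~~~~~~~~~
~~~~~~~~~
step 28: ~~++~~~~~
~+>++~~~~
~+++~+~~~
~~~~~+~~~
~~~++~~~~
~~~~~~~~~
~~~~~~~~~
step 29: ~~++~~~~~
~++++~~~~
~+v+~+~~~
~~~~~+~~~
~~~++~~~~
~~~~~~~~~
~~~~~~~~~
step 30: ~~++~~~~~
~++++~~~~
~+~>~+~~~
~~~~~+~~~
~~~++~~~~
~~~~~~~~~
~~~~~~~~~
step 31: ~~++~~~~~
~++^+~~~~
~+~~~+~~~
~~~~~+~~~
~~~++~~~~
~~~~~~~~~
~~~~~~~~~

1,3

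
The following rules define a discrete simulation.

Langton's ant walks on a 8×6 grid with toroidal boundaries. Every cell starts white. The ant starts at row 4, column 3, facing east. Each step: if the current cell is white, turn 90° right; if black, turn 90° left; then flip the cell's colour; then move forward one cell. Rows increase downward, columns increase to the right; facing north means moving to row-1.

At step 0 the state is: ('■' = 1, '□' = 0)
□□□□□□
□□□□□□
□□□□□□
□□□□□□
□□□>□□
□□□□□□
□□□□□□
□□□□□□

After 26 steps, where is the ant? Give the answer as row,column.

3,0

step 0: □□□□□□
□□□□□□
□□□□□□
□□□□□□
□□□>□□
□□□□□□
□□□□□□
□□□□□□
step 1: □□□□□□
□□□□□□
□□□□□□
□□□□□□
□□□■□□
□□□v□□
□□□□□□
□□□□□□
step 2: □□□□□□
□□□□□□
□□□□□□
□□□□□□
□□□■□□
□□<■□□
□□□□□□
□□□□□□
step 3: □□□□□□
□□□□□□
□□□□□□
□□□□□□
□□^■□□
□□■■□□
□□□□□□
□□□□□□
step 4: □□□□□□
□□□□□□
□□□□□□
□□□□□□
□□■>□□
□□■■□□
□□□□□□
□□□□□□
step 5: □□□□□□
□□□□□□
□□□□□□
□□□^□□
□□■□□□
□□■■□□
□□□□□□
□□□□□□
step 6: □□□□□□
□□□□□□
□□□□□□
□□□■>□
□□■□□□
□□■■□□
□□□□□□
□□□□□□
step 7: □□□□□□
□□□□□□
□□□□□□
□□□■■□
□□■□v□
□□■■□□
□□□□□□
□□□□□□
step 8: □□□□□□
□□□□□□
□□□□□□
□□□■■□
□□■<■□
□□■■□□
□□□□□□
□□□□□□
step 9: □□□□□□
□□□□□□
□□□□□□
□□□^■□
□□■■■□
□□■■□□
□□□□□□
□□□□□□
step 10: □□□□□□
□□□□□□
□□□□□□
□□<□■□
□□■■■□
□□■■□□
□□□□□□
□□□□□□
step 11: □□□□□□
□□□□□□
□□^□□□
□□■□■□
□□■■■□
□□■■□□
□□□□□□
□□□□□□
step 12: □□□□□□
□□□□□□
□□■>□□
□□■□■□
□□■■■□
□□■■□□
□□□□□□
□□□□□□
step 13: □□□□□□
□□□□□□
□□■■□□
□□■v■□
□□■■■□
□□■■□□
□□□□□□
□□□□□□
step 14: □□□□□□
□□□□□□
□□■■□□
□□<■■□
□□■■■□
□□■■□□
□□□□□□
□□□□□□
step 15: □□□□□□
□□□□□□
□□■■□□
□□□■■□
□□v■■□
□□■■□□
□□□□□□
□□□□□□
step 16: □□□□□□
□□□□□□
□□■■□□
□□□■■□
□□□>■□
□□■■□□
□□□□□□
□□□□□□
step 17: □□□□□□
□□□□□□
□□■■□□
□□□^■□
□□□□■□
□□■■□□
□□□□□□
□□□□□□
step 18: □□□□□□
□□□□□□
□□■■□□
□□<□■□
□□□□■□
□□■■□□
□□□□□□
□□□□□□
step 19: □□□□□□
□□□□□□
□□^■□□
□□■□■□
□□□□■□
□□■■□□
□□□□□□
□□□□□□
step 20: □□□□□□
□□□□□□
□<□■□□
□□■□■□
□□□□■□
□□■■□□
□□□□□□
□□□□□□
step 21: □□□□□□
□^□□□□
□■□■□□
□□■□■□
□□□□■□
□□■■□□
□□□□□□
□□□□□□
step 22: □□□□□□
□■>□□□
□■□■□□
□□■□■□
□□□□■□
□□■■□□
□□□□□□
□□□□□□
step 23: □□□□□□
□■■□□□
□■v■□□
□□■□■□
□□□□■□
□□■■□□
□□□□□□
□□□□□□
step 24: □□□□□□
□■■□□□
□<■■□□
□□■□■□
□□□□■□
□□■■□□
□□□□□□
□□□□□□
step 25: □□□□□□
□■■□□□
□□■■□□
□v■□■□
□□□□■□
□□■■□□
□□□□□□
□□□□□□
step 26: □□□□□□
□■■□□□
□□■■□□
<■■□■□
□□□□■□
□□■■□□
□□□□□□
□□□□□□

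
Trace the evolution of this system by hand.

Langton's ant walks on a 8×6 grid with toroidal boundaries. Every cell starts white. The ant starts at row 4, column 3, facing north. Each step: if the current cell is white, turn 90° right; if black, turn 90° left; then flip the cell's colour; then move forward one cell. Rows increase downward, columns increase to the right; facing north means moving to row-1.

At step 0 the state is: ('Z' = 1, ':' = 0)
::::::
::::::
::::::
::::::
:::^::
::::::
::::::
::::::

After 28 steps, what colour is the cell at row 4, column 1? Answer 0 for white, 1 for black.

[0] ::::::
::::::
::::::
::::::
:::^::
::::::
::::::
::::::
[1] ::::::
::::::
::::::
::::::
:::Z>:
::::::
::::::
::::::
[2] ::::::
::::::
::::::
::::::
:::ZZ:
::::v:
::::::
::::::
[3] ::::::
::::::
::::::
::::::
:::ZZ:
:::<Z:
::::::
::::::
[4] ::::::
::::::
::::::
::::::
:::^Z:
:::ZZ:
::::::
::::::
[5] ::::::
::::::
::::::
::::::
::<:Z:
:::ZZ:
::::::
::::::
[6] ::::::
::::::
::::::
::^:::
::Z:Z:
:::ZZ:
::::::
::::::
[7] ::::::
::::::
::::::
::Z>::
::Z:Z:
:::ZZ:
::::::
::::::
[8] ::::::
::::::
::::::
::ZZ::
::ZvZ:
:::ZZ:
::::::
::::::
[9] ::::::
::::::
::::::
::ZZ::
::<ZZ:
:::ZZ:
::::::
::::::
[10] ::::::
::::::
::::::
::ZZ::
:::ZZ:
::vZZ:
::::::
::::::
[11] ::::::
::::::
::::::
::ZZ::
:::ZZ:
:<ZZZ:
::::::
::::::
[12] ::::::
::::::
::::::
::ZZ::
:^:ZZ:
:ZZZZ:
::::::
::::::
[13] ::::::
::::::
::::::
::ZZ::
:Z>ZZ:
:ZZZZ:
::::::
::::::
[14] ::::::
::::::
::::::
::ZZ::
:ZZZZ:
:ZvZZ:
::::::
::::::
[15] ::::::
::::::
::::::
::ZZ::
:ZZZZ:
:Z:>Z:
::::::
::::::
[16] ::::::
::::::
::::::
::ZZ::
:ZZ^Z:
:Z::Z:
::::::
::::::
[17] ::::::
::::::
::::::
::ZZ::
:Z<:Z:
:Z::Z:
::::::
::::::
[18] ::::::
::::::
::::::
::ZZ::
:Z::Z:
:Zv:Z:
::::::
::::::
[19] ::::::
::::::
::::::
::ZZ::
:Z::Z:
:<Z:Z:
::::::
::::::
[20] ::::::
::::::
::::::
::ZZ::
:Z::Z:
::Z:Z:
:v::::
::::::
[21] ::::::
::::::
::::::
::ZZ::
:Z::Z:
::Z:Z:
<Z::::
::::::
[22] ::::::
::::::
::::::
::ZZ::
:Z::Z:
^:Z:Z:
ZZ::::
::::::
[23] ::::::
::::::
::::::
::ZZ::
:Z::Z:
Z>Z:Z:
ZZ::::
::::::
[24] ::::::
::::::
::::::
::ZZ::
:Z::Z:
ZZZ:Z:
Zv::::
::::::
[25] ::::::
::::::
::::::
::ZZ::
:Z::Z:
ZZZ:Z:
Z:>:::
::::::
[26] ::::::
::::::
::::::
::ZZ::
:Z::Z:
ZZZ:Z:
Z:Z:::
::v:::
[27] ::::::
::::::
::::::
::ZZ::
:Z::Z:
ZZZ:Z:
Z:Z:::
:<Z:::
[28] ::::::
::::::
::::::
::ZZ::
:Z::Z:
ZZZ:Z:
Z^Z:::
:ZZ:::

1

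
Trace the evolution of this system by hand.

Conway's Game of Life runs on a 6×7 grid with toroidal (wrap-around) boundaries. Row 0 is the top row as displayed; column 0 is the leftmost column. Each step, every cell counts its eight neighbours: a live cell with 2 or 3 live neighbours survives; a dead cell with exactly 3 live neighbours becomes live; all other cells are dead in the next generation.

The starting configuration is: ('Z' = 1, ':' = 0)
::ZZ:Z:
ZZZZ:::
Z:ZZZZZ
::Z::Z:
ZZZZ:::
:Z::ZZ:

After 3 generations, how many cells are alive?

14

gen 0: ::ZZ:Z:
ZZZZ:::
Z:ZZZZZ
::Z::Z:
ZZZZ:::
:Z::ZZ:
gen 1: Z::::ZZ
Z::::::
Z::::Z:
:::::Z:
Z::Z:ZZ
Z::::ZZ
gen 2: :Z:::Z:
ZZ:::Z:
:::::::
Z::::Z:
Z::::::
:Z:::::
gen 3: :ZZ:::Z
ZZ::::Z
ZZ:::::
::::::Z
ZZ::::Z
ZZ:::::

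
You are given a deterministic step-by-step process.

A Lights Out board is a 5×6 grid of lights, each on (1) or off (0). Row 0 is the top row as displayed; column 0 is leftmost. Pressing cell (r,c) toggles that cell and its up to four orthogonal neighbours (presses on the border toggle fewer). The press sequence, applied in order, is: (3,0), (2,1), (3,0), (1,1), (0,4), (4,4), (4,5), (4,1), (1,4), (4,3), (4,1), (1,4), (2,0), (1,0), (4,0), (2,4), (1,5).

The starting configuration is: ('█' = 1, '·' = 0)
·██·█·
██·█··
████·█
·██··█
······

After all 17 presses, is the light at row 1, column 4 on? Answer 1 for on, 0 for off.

1

gen 0: ·██·█·
██·█··
████·█
·██··█
······
gen 1: ·██·█·
██·█··
·███·█
█·█··█
█·····
gen 2: ·██·█·
█··█··
█··█·█
███··█
█·····
gen 3: ·██·█·
█··█··
···█·█
··█··█
······
gen 4: ··█·█·
·███··
·█·█·█
··█··█
······
gen 5: ··██·█
·████·
·█·█·█
··█··█
······
gen 6: ··██·█
·████·
·█·█·█
··█·██
···███
gen 7: ··██·█
·████·
·█·█·█
··█·█·
···█··
gen 8: ··██·█
·████·
·█·█·█
·██·█·
████··
gen 9: ··████
·██··█
·█·███
·██·█·
████··
gen 10: ··████
·██··█
·█·███
·████·
██··█·
gen 11: ··████
·██··█
·█·███
··███·
··█·█·
gen 12: ··██·█
·████·
·█·█·█
··███·
··█·█·
gen 13: ··██·█
█████·
█··█·█
█·███·
··█·█·
gen 14: █·██·█
··███·
···█·█
█·███·
··█·█·
gen 15: █·██·█
··███·
···█·█
··███·
███·█·
gen 16: █·██·█
··██··
····█·
··██··
███·█·
gen 17: █·██··
··████
····██
··██··
███·█·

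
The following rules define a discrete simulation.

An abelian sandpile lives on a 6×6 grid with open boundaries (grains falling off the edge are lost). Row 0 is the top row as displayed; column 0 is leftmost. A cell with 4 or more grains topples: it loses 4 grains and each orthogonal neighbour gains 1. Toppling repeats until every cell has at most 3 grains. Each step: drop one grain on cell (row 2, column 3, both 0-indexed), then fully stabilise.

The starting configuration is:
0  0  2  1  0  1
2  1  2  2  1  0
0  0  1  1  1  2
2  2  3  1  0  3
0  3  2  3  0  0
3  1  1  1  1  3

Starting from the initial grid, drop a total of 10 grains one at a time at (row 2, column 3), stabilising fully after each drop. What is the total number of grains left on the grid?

56

0) 0  0  2  1  0  1
2  1  2  2  1  0
0  0  1  1  1  2
2  2  3  1  0  3
0  3  2  3  0  0
3  1  1  1  1  3
1) 0  0  2  1  0  1
2  1  2  2  1  0
0  0  1  2  1  2
2  2  3  1  0  3
0  3  2  3  0  0
3  1  1  1  1  3
2) 0  0  2  1  0  1
2  1  2  2  1  0
0  0  1  3  1  2
2  2  3  1  0  3
0  3  2  3  0  0
3  1  1  1  1  3
3) 0  0  2  1  0  1
2  1  2  3  1  0
0  0  2  0  2  2
2  2  3  2  0  3
0  3  2  3  0  0
3  1  1  1  1  3
4) 0  0  2  1  0  1
2  1  2  3  1  0
0  0  2  1  2  2
2  2  3  2  0  3
0  3  2  3  0  0
3  1  1  1  1  3
5) 0  0  2  1  0  1
2  1  2  3  1  0
0  0  2  2  2  2
2  2  3  2  0  3
0  3  2  3  0  0
3  1  1  1  1  3
6) 0  0  2  1  0  1
2  1  2  3  1  0
0  0  2  3  2  2
2  2  3  2  0  3
0  3  2  3  0  0
3  1  1  1  1  3
7) 0  0  2  2  0  1
2  1  3  0  2  0
0  0  3  1  3  2
2  2  3  3  0  3
0  3  2  3  0  0
3  1  1  1  1  3
8) 0  0  2  2  0  1
2  1  3  0  2  0
0  0  3  2  3  2
2  2  3  3  0  3
0  3  2  3  0  0
3  1  1  1  1  3
9) 0  0  2  2  0  1
2  1  3  0  2  0
0  0  3  3  3  2
2  2  3  3  0  3
0  3  2  3  0  0
3  1  1  1  1  3
10) 0  0  3  2  0  1
2  2  0  2  3  0
0  2  2  3  0  3
3  0  3  2  2  3
1  1  1  1  1  0
3  2  2  2  1  3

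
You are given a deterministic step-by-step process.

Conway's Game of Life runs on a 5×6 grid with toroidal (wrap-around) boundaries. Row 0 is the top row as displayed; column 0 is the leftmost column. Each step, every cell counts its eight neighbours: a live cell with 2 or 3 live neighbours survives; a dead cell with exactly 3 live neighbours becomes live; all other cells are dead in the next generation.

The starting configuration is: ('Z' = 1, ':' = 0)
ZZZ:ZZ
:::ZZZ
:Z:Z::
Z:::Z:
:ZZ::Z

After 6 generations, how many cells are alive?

2

[0] ZZZ:ZZ
:::ZZZ
:Z:Z::
Z:::Z:
:ZZ::Z
[1] ::::::
::::::
Z:ZZ::
Z::ZZZ
::Z:::
[2] ::::::
::::::
ZZZZ::
Z:::ZZ
:::ZZZ
[3] ::::Z:
:ZZ:::
ZZZZZ:
::::::
Z::Z::
[4] :ZZZ::
Z:::ZZ
Z::Z::
Z:::ZZ
::::::
[5] ZZZZZZ
Z:::ZZ
:Z:Z::
Z:::ZZ
ZZZZZZ
[6] ::::::
::::::
:Z:Z::
::::::
::::::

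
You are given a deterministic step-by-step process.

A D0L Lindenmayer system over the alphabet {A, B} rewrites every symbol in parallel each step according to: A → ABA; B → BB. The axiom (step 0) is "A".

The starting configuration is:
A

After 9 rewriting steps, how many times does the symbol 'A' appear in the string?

512

0) A
1) ABA
2) ABABBABA
3) ABABBABABBBBABABBABA
4) ABABBABABBBBABABBABABBBBBBBBABABBABABBBBABABBABA
5) ABABBABABBBBABABBABABBBBBBBBABABBABABBBBABABBABABBBBBBBBBBBBBBBBABABBABABBBBABABBABABBBBBBBBABABBABABBBBABABBABA
6) ABABBABABBBBABABBABABBBBBBBBABABBABABBBBABABBABABBBBBBBBBB…BBBBBBBBBBABABBABABBBBABABBABABBBBBBBBABABBABABBBBABABBABA  (len 256)
7) ABABBABABBBBABABBABABBBBBBBBABABBABABBBBABABBABABBBBBBBBBB…BBBBBBBBBBABABBABABBBBABABBABABBBBBBBBABABBABABBBBABABBABA  (len 576)
8) ABABBABABBBBABABBABABBBBBBBBABABBABABBBBABABBABABBBBBBBBBB…BBBBBBBBBBABABBABABBBBABABBABABBBBBBBBABABBABABBBBABABBABA  (len 1280)
9) ABABBABABBBBABABBABABBBBBBBBABABBABABBBBABABBABABBBBBBBBBB…BBBBBBBBBBABABBABABBBBABABBABABBBBBBBBABABBABABBBBABABBABA  (len 2816)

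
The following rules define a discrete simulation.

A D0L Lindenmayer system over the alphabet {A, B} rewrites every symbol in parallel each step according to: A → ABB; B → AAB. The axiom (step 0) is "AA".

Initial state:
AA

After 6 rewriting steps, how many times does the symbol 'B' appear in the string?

t=0: AA
t=1: ABBABB
t=2: ABBAABAABABBAABAAB
t=3: ABBAABAABABBABBAABABBABBAABABBAABAABABBABBAABABBABBAAB
t=4: ABBAABAABABBABBAABABBABBAABABBAABAABABBAABAABABBABBAABABBA…BAABABBAABAABABBAABAABABBABBAABABBAABAABABBAABAABABBABBAAB  (len 162)
t=5: ABBAABAABABBABBAABABBABBAABABBAABAABABBAABAABABBABBAABABBA…BAABABBAABAABABBABBAABABBABBAABABBAABAABABBAABAABABBABBAAB  (len 486)
t=6: ABBAABAABABBABBAABABBABBAABABBAABAABABBAABAABABBABBAABABBA…BAABABBAABAABABBABBAABABBABBAABABBAABAABABBAABAABABBABBAAB  (len 1458)

728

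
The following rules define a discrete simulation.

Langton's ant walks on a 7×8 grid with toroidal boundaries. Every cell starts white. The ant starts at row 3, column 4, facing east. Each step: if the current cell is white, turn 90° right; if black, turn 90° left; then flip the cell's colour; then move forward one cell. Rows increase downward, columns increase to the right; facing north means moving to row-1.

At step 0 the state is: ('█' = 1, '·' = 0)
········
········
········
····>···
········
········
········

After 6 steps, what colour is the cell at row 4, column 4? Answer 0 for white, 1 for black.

0) ········
········
········
····>···
········
········
········
1) ········
········
········
····█···
····v···
········
········
2) ········
········
········
····█···
···<█···
········
········
3) ········
········
········
···^█···
···██···
········
········
4) ········
········
········
···█>···
···██···
········
········
5) ········
········
····^···
···█····
···██···
········
········
6) ········
········
····█>··
···█····
···██···
········
········

1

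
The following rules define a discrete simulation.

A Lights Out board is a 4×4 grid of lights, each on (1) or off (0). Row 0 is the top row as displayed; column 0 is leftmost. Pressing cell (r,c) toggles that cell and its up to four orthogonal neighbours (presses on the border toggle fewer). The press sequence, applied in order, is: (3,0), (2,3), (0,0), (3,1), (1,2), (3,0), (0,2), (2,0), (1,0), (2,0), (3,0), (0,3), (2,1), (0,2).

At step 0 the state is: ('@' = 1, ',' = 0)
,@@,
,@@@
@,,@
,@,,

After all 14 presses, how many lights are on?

5

[0] ,@@,
,@@@
@,,@
,@,,
[1] ,@@,
,@@@
,,,@
@,,,
[2] ,@@,
,@@,
,,@,
@,,@
[3] @,@,
@@@,
,,@,
@,,@
[4] @,@,
@@@,
,@@,
,@@@
[5] @,,,
@,,@
,@,,
,@@@
[6] @,,,
@,,@
@@,,
@,@@
[7] @@@@
@,@@
@@,,
@,@@
[8] @@@@
,,@@
,,,,
,,@@
[9] ,@@@
@@@@
@,,,
,,@@
[10] ,@@@
,@@@
,@,,
@,@@
[11] ,@@@
,@@@
@@,,
,@@@
[12] ,@,,
,@@,
@@,,
,@@@
[13] ,@,,
,,@,
,,@,
,,@@
[14] ,,@@
,,,,
,,@,
,,@@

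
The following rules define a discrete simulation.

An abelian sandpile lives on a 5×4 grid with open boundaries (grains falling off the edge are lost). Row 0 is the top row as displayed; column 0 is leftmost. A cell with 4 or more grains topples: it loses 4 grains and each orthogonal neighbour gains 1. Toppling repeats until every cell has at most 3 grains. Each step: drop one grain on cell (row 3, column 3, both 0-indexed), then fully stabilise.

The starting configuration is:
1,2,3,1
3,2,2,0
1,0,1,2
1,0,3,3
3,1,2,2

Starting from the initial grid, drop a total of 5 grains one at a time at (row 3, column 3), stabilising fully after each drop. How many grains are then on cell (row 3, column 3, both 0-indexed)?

gen 0: 1,2,3,1
3,2,2,0
1,0,1,2
1,0,3,3
3,1,2,2
gen 1: 1,2,3,1
3,2,2,0
1,0,2,3
1,1,0,1
3,1,3,3
gen 2: 1,2,3,1
3,2,2,0
1,0,2,3
1,1,0,2
3,1,3,3
gen 3: 1,2,3,1
3,2,2,0
1,0,2,3
1,1,0,3
3,1,3,3
gen 4: 1,2,3,1
3,2,2,1
1,0,3,0
1,1,2,2
3,2,0,1
gen 5: 1,2,3,1
3,2,2,1
1,0,3,0
1,1,2,3
3,2,0,1

3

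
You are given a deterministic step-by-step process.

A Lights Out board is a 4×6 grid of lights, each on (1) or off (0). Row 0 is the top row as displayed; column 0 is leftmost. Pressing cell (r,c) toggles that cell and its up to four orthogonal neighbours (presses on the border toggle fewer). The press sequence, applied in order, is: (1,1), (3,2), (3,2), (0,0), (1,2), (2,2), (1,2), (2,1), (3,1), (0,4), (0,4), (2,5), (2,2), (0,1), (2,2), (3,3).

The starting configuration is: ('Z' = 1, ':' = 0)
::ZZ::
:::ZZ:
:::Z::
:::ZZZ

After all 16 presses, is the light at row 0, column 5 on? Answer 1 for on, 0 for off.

0

t=0: ::ZZ::
:::ZZ:
:::Z::
:::ZZZ
t=1: :ZZZ::
ZZZZZ:
:Z:Z::
:::ZZZ
t=2: :ZZZ::
ZZZZZ:
:ZZZ::
:ZZ:ZZ
t=3: :ZZZ::
ZZZZZ:
:Z:Z::
:::ZZZ
t=4: Z:ZZ::
:ZZZZ:
:Z:Z::
:::ZZZ
t=5: Z::Z::
::::Z:
:ZZZ::
:::ZZZ
t=6: Z::Z::
::Z:Z:
::::::
::ZZZZ
t=7: Z:ZZ::
:Z:ZZ:
::Z:::
::ZZZZ
t=8: Z:ZZ::
:::ZZ:
ZZ::::
:ZZZZZ
t=9: Z:ZZ::
:::ZZ:
Z:::::
Z::ZZZ
t=10: Z:Z:ZZ
:::Z::
Z:::::
Z::ZZZ
t=11: Z:ZZ::
:::ZZ:
Z:::::
Z::ZZZ
t=12: Z:ZZ::
:::ZZZ
Z:::ZZ
Z::ZZ:
t=13: Z:ZZ::
::ZZZZ
ZZZZZZ
Z:ZZZ:
t=14: :Z:Z::
:ZZZZZ
ZZZZZZ
Z:ZZZ:
t=15: :Z:Z::
:Z:ZZZ
Z:::ZZ
Z::ZZ:
t=16: :Z:Z::
:Z:ZZZ
Z::ZZZ
Z:Z:::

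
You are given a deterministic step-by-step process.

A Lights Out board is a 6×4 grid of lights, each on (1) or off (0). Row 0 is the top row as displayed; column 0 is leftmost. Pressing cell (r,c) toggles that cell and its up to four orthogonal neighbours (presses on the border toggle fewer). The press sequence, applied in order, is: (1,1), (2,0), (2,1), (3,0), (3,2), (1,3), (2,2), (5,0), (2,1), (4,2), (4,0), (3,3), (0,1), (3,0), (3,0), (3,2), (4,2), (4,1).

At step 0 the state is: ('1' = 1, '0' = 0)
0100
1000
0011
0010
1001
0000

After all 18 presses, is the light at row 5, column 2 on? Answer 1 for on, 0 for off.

[0] 0100
1000
0011
0010
1001
0000
[1] 0000
0110
0111
0010
1001
0000
[2] 0000
1110
1011
1010
1001
0000
[3] 0000
1010
0101
1110
1001
0000
[4] 0000
1010
1101
0010
0001
0000
[5] 0000
1010
1111
0101
0011
0000
[6] 0001
1001
1110
0101
0011
0000
[7] 0001
1011
1001
0111
0011
0000
[8] 0001
1011
1001
0111
1011
1100
[9] 0001
1111
0111
0011
1011
1100
[10] 0001
1111
0111
0001
1100
1110
[11] 0001
1111
0111
1001
0000
0110
[12] 0001
1111
0110
1010
0001
0110
[13] 1111
1011
0110
1010
0001
0110
[14] 1111
1011
1110
0110
1001
0110
[15] 1111
1011
0110
1010
0001
0110
[16] 1111
1011
0100
1101
0011
0110
[17] 1111
1011
0100
1111
0100
0100
[18] 1111
1011
0100
1011
1010
0000

0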